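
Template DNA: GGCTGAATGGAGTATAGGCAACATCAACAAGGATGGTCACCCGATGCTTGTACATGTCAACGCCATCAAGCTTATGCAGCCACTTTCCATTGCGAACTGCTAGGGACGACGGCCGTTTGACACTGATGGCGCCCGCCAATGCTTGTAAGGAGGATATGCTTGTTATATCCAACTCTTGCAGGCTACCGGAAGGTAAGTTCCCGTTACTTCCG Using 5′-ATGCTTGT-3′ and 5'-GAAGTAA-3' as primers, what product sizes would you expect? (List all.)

The forward primer ATGCTTGT matches the top strand at positions 44–51, 139–146, 156–163.
The reverse primer's reverse complement is TTACTTC, matching at positions 204–210.
Each forward site pairs with the reverse site to give a product ending at position 210: sizes 167, 72, 55 bp.

167 bp, 72 bp, 55 bp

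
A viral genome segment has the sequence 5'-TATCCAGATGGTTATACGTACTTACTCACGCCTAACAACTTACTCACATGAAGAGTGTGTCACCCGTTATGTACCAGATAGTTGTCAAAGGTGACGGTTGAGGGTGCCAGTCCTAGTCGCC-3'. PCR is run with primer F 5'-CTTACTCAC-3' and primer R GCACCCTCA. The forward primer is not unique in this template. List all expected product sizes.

87 bp, 69 bp

The forward primer CTTACTCAC matches the top strand at positions 21–29, 39–47.
The reverse primer's reverse complement is TGAGGGTGC, matching at positions 99–107.
Each forward site pairs with the reverse site to give a product ending at position 107: sizes 87, 69 bp.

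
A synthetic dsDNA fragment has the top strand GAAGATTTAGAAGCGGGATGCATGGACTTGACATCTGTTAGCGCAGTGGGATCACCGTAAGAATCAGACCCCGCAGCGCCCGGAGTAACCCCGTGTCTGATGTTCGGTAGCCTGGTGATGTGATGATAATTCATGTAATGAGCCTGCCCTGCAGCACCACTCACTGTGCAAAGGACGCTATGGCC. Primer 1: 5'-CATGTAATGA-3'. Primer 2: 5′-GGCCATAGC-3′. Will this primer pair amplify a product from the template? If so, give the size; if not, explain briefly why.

Primer 1 (CATGTAATGA) matches the top strand at positions 132–141; it acts as a forward primer.
Primer 2's reverse complement is GCTATGGCC, matching the top strand at positions 177–185; it acts as a reverse primer.
The 3' ends face each other across positions 132–185, giving a 54 bp product.

Yes — a 54 bp product.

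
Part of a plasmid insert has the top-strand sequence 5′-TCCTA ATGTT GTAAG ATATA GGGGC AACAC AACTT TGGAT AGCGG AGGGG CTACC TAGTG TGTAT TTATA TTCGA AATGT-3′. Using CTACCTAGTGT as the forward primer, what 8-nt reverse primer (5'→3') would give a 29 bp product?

5'-CATTTCGA-3'

The forward primer binds at positions 51–61, so a 29 bp product ends at position 51 + 29 − 1 = 79.
The reverse primer anneals to the top strand over positions 72–79, i.e. to TCGAAATG.
Its sequence written 5'→3' is the reverse complement: CATTTCGA.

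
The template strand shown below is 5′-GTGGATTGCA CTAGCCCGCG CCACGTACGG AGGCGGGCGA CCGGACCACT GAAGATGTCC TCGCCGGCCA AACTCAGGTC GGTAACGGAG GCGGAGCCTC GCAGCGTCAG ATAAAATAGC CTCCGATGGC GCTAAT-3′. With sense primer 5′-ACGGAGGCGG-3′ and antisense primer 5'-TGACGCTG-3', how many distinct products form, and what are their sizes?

Two products: 83 bp, 25 bp

The forward primer ACGGAGGCGG matches the top strand at positions 27–36, 85–94.
The reverse primer's reverse complement is CAGCGTCA, matching at positions 102–109.
Each forward site pairs with the reverse site to give a product ending at position 109: sizes 83, 25 bp.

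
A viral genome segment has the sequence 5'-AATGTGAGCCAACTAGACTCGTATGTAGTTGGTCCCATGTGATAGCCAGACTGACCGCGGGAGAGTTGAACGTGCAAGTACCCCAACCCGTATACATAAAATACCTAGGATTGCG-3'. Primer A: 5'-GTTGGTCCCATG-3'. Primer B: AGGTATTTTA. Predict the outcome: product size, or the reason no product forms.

Yes — a 79 bp product.

Primer A (GTTGGTCCCATG) matches the top strand at positions 28–39; it acts as a forward primer.
Primer B's reverse complement is TAAAATACCT, matching the top strand at positions 97–106; it acts as a reverse primer.
The 3' ends face each other across positions 28–106, giving a 79 bp product.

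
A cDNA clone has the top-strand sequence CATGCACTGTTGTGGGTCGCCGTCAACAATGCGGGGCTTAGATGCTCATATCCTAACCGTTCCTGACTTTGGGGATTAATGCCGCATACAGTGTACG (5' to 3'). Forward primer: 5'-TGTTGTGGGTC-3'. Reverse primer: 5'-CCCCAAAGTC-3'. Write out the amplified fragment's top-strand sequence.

5'-TGTTGTGGGTCGCCGTCAACAATGCGGGGCTTAGATGCTCATATCCTAACCGTTCCTGACTTTGGGG-3'

Forward primer TGTTGTGGGTC is found on the top strand at positions 8–18.
The reverse primer's reverse complement is GACTTTGGGG, which matches the template at positions 65–74.
The product is the template from position 8 through 74 (67 bp).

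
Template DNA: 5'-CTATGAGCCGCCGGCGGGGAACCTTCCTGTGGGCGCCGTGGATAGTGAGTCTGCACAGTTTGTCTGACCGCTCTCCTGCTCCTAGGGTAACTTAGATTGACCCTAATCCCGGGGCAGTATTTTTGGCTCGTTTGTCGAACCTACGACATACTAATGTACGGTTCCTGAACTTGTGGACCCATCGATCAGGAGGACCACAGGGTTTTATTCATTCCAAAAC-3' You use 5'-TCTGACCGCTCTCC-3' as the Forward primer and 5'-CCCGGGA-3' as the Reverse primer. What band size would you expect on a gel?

51 bp

The forward primer matches the template at positions 63–76.
Reverse complement of the reverse primer: TCCCGGG. This occurs on the top strand at positions 107–113.
The product runs from position 63 to position 113, so its length is 113 − 63 + 1 = 51 bp.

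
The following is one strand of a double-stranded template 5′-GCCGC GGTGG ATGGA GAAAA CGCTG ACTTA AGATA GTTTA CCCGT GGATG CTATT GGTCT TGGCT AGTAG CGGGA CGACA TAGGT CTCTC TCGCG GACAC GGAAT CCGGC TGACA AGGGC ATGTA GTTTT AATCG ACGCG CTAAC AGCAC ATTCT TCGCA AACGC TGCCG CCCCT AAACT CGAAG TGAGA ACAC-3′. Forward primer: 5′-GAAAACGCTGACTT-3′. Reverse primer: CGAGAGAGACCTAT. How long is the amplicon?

78 bp

Scanning the template, GAAAACGCTGACTT occurs at positions 16–29; this primer anneals to the bottom strand there with its 3' end pointing downstream.
Reverse complement of the reverse primer: ATAGGTCTCTCTCG. This occurs on the top strand at positions 80–93.
Amplicon spans positions 16–93: 78 bp.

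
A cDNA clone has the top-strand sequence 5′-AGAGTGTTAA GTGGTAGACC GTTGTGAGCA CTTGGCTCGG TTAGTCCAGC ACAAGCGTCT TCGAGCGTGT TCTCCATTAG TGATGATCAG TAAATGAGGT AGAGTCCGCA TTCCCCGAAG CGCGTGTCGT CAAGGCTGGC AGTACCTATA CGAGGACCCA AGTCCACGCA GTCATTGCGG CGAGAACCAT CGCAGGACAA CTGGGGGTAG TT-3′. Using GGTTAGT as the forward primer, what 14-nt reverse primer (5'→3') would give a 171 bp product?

5'-TACCCCCAGTTGTC-3'

The forward primer binds at positions 39–45, so a 171 bp product ends at position 39 + 171 − 1 = 209.
The reverse primer anneals to the top strand over positions 196–209, i.e. to GACAACTGGGGGTA.
Its sequence written 5'→3' is the reverse complement: TACCCCCAGTTGTC.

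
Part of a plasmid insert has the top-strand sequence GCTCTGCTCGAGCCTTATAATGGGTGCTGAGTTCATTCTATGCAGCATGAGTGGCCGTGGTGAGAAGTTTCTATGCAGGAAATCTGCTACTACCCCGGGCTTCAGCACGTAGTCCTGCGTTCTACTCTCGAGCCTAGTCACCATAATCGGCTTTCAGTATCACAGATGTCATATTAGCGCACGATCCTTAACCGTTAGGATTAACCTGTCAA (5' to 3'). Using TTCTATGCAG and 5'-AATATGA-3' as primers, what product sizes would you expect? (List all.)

The forward primer TTCTATGCAG matches the top strand at positions 36–45, 69–78.
The reverse primer's reverse complement is TCATATT, matching at positions 169–175.
Each forward site pairs with the reverse site to give a product ending at position 175: sizes 140, 107 bp.

140 bp, 107 bp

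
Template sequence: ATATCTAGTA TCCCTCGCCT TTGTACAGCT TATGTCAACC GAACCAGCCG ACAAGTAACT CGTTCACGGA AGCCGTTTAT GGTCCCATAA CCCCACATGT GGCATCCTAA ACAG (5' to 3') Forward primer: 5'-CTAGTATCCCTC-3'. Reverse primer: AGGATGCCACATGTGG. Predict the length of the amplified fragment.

104 bp

Forward primer CTAGTATCCCTC is found on the top strand at positions 5–16.
Reverse complement of the reverse primer: CCACATGTGGCATCCT. This occurs on the top strand at positions 93–108.
Product length = (reverse-primer end) − (forward-primer start) + 1 = 108 − 5 + 1 = 104 bp.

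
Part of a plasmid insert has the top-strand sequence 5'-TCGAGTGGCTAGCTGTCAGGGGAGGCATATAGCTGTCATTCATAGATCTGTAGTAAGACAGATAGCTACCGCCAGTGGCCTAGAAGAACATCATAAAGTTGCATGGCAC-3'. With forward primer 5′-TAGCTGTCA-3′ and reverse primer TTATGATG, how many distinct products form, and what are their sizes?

The forward primer TAGCTGTCA matches the top strand at positions 10–18, 30–38.
The reverse primer's reverse complement is CATCATAA, matching at positions 89–96.
Each forward site pairs with the reverse site to give a product ending at position 96: sizes 87, 67 bp.

Two products: 87 bp, 67 bp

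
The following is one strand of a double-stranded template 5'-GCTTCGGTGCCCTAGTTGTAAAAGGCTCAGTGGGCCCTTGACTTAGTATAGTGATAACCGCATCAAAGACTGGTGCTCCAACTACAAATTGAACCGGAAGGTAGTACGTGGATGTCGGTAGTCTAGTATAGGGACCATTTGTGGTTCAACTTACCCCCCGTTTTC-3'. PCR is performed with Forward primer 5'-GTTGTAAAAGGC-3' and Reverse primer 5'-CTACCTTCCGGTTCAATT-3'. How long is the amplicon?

Scanning the template, GTTGTAAAAGGC occurs at positions 15–26; this primer anneals to the bottom strand there with its 3' end pointing downstream.
Reverse complement of the reverse primer: AATTGAACCGGAAGGTAG. This occurs on the top strand at positions 87–104.
Product length = (reverse-primer end) − (forward-primer start) + 1 = 104 − 15 + 1 = 90 bp.

90 bp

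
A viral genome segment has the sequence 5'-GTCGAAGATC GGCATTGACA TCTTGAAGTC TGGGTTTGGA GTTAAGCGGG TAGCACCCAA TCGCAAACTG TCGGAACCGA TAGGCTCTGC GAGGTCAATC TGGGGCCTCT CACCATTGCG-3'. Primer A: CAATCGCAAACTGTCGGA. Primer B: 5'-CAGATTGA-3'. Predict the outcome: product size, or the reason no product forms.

Yes — a 45 bp product.

Primer A (CAATCGCAAACTGTCGGA) matches the top strand at positions 58–75; it acts as a forward primer.
Primer B's reverse complement is TCAATCTG, matching the top strand at positions 95–102; it acts as a reverse primer.
The 3' ends face each other across positions 58–102, giving a 45 bp product.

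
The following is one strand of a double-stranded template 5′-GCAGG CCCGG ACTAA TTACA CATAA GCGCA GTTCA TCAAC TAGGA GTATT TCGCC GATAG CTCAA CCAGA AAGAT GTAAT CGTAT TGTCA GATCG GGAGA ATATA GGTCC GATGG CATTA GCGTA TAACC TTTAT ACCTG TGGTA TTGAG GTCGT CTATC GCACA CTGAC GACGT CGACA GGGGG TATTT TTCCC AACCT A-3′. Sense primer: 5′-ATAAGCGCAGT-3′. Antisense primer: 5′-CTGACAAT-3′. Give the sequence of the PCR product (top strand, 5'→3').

5'-ATAAGCGCAGTTCATCAACTAGGAGTATTTCGCCGATAGCTCAACCAGAAAGATGTAATCGTATTGTCAG-3'

Forward primer ATAAGCGCAGT is found on the top strand at positions 22–32.
The reverse primer's reverse complement is ATTGTCAG, which matches the template at positions 84–91.
The product is the template from position 22 through 91 (70 bp).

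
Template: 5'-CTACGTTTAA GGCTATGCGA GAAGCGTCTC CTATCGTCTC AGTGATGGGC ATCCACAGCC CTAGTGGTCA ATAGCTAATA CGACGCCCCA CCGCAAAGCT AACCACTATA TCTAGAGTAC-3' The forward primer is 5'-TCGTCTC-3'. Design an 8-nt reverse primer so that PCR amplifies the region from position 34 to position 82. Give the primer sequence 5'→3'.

5'-CGTATTAG-3'

The product's 3' end on the top strand is position 82.
The reverse primer anneals to the top strand over positions 75–82, i.e. to CTAATACG.
Its sequence written 5'→3' is the reverse complement: CGTATTAG.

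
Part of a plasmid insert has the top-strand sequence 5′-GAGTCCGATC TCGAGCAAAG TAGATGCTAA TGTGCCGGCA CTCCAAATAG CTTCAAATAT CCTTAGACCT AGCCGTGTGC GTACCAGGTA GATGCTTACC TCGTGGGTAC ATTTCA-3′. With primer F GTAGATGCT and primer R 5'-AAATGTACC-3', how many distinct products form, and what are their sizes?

Two products: 95 bp, 27 bp

The forward primer GTAGATGCT matches the top strand at positions 20–28, 88–96.
The reverse primer's reverse complement is GGTACATTT, matching at positions 106–114.
Each forward site pairs with the reverse site to give a product ending at position 114: sizes 95, 27 bp.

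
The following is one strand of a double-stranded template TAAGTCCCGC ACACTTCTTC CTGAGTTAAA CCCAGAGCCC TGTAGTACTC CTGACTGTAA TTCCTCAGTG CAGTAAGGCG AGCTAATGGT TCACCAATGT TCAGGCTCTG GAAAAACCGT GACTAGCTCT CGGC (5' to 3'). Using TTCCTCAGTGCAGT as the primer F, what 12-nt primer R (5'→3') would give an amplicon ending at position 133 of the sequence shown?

5'-CCGAGAGCTAGT-3'

The forward primer binds at positions 61–74; the product's 3' end on the top strand is position 133.
The reverse primer anneals to the top strand over positions 122–133, i.e. to ACTAGCTCTCGG.
Its sequence written 5'→3' is the reverse complement: CCGAGAGCTAGT.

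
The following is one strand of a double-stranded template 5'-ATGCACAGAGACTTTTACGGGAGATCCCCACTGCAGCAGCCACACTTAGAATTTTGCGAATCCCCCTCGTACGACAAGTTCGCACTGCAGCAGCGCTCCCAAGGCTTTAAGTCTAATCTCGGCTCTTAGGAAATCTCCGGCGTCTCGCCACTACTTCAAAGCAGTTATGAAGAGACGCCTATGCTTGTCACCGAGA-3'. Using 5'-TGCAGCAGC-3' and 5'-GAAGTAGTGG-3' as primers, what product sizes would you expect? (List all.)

126 bp, 72 bp

The forward primer TGCAGCAGC matches the top strand at positions 32–40, 86–94.
The reverse primer's reverse complement is CCACTACTTC, matching at positions 148–157.
Each forward site pairs with the reverse site to give a product ending at position 157: sizes 126, 72 bp.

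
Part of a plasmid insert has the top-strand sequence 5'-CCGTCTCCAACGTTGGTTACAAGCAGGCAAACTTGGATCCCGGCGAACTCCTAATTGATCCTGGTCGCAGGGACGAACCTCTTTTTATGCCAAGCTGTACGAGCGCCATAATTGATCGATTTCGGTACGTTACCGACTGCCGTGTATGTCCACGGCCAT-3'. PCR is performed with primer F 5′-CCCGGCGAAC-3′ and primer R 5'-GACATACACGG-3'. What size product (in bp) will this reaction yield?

Forward primer CCCGGCGAAC is found on the top strand at positions 39–48.
Taking the reverse complement of GACATACACGG gives CCGTGTATGTC, found at positions 140–150 on the template; the primer anneals here to the top strand with its 3' end pointing upstream.
The product runs from position 39 to position 150, so its length is 150 − 39 + 1 = 112 bp.

112 bp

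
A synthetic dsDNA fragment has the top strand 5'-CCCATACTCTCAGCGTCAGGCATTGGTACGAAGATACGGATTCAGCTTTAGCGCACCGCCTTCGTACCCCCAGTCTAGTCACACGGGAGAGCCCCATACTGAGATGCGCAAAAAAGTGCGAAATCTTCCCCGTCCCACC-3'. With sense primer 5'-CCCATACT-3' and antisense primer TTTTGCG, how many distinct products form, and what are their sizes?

Two products: 113 bp, 21 bp

The forward primer CCCATACT matches the top strand at positions 1–8, 93–100.
The reverse primer's reverse complement is CGCAAAA, matching at positions 107–113.
Each forward site pairs with the reverse site to give a product ending at position 113: sizes 113, 21 bp.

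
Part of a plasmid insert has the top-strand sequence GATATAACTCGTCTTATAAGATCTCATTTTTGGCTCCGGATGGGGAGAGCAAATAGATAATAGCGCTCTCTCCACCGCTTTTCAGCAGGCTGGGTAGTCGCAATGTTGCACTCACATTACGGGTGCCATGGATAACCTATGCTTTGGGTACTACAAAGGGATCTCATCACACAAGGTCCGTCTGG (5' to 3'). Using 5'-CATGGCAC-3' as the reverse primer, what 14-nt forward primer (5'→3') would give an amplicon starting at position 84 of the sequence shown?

5'-AGCAGGCTGGGTAG-3'

The reverse primer's reverse complement GTGCCATG matches the template at positions 123–130; the product starts at position 84.
The forward primer is identical to the top strand over positions 84–97: AGCAGGCTGGGTAG.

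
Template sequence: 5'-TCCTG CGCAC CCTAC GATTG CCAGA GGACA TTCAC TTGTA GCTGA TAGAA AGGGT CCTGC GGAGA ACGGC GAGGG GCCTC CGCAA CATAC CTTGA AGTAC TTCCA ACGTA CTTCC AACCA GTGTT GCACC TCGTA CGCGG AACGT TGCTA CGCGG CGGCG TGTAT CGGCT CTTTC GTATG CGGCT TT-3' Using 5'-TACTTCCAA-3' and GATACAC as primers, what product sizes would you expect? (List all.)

The forward primer TACTTCCAA matches the top strand at positions 98–106, 109–117.
The reverse primer's reverse complement is GTGTATC, matching at positions 160–166.
Each forward site pairs with the reverse site to give a product ending at position 166: sizes 69, 58 bp.

69 bp, 58 bp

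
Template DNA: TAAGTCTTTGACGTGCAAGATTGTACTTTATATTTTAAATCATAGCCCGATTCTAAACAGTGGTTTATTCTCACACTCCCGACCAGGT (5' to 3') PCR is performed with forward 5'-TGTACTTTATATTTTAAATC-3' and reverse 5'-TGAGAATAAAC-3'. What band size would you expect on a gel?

Scanning the template, TGTACTTTATATTTTAAATC occurs at positions 22–41; this primer anneals to the bottom strand there with its 3' end pointing downstream.
Taking the reverse complement of TGAGAATAAAC gives GTTTATTCTCA, found at positions 63–73 on the template; the primer anneals here to the top strand with its 3' end pointing upstream.
The product runs from position 22 to position 73, so its length is 73 − 22 + 1 = 52 bp.

52 bp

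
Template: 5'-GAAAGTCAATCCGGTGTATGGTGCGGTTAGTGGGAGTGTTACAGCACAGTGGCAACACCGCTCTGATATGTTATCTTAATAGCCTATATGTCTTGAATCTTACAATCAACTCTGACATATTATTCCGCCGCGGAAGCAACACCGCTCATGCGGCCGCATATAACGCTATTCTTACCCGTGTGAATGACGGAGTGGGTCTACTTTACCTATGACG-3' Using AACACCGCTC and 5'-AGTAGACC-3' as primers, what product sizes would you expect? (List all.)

The forward primer AACACCGCTC matches the top strand at positions 54–63, 138–147.
The reverse primer's reverse complement is GGTCTACT, matching at positions 195–202.
Each forward site pairs with the reverse site to give a product ending at position 202: sizes 149, 65 bp.

149 bp, 65 bp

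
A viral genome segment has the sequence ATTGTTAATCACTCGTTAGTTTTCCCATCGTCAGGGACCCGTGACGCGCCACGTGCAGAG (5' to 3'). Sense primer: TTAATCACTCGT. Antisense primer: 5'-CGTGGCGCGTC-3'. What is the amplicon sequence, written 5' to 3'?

The forward primer matches the template at positions 5–16.
The reverse primer's reverse complement is GACGCGCCACG, which matches the template at positions 43–53.
The product is the template from position 5 through 53 (49 bp).

5'-TTAATCACTCGTTAGTTTTCCCATCGTCAGGGACCCGTGACGCGCCACG-3'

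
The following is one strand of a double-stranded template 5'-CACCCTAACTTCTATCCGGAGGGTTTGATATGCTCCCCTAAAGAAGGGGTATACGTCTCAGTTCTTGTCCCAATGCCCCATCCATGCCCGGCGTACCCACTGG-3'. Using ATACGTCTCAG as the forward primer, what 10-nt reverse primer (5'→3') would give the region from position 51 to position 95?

5'-TACGCCGGGC-3'

The product's 3' end on the top strand is position 95.
The reverse primer anneals to the top strand over positions 86–95, i.e. to GCCCGGCGTA.
Its sequence written 5'→3' is the reverse complement: TACGCCGGGC.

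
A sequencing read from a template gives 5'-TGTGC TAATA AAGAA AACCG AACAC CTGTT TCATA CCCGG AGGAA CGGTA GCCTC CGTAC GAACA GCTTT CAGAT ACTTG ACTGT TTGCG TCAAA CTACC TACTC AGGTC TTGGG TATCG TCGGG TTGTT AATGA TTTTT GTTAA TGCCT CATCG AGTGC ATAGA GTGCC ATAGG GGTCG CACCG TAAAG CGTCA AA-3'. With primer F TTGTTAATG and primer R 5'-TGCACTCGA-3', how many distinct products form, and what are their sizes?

The forward primer TTGTTAATG matches the top strand at positions 126–134, 139–147.
The reverse primer's reverse complement is TCGAGTGCA, matching at positions 153–161.
Each forward site pairs with the reverse site to give a product ending at position 161: sizes 36, 23 bp.

Two products: 36 bp, 23 bp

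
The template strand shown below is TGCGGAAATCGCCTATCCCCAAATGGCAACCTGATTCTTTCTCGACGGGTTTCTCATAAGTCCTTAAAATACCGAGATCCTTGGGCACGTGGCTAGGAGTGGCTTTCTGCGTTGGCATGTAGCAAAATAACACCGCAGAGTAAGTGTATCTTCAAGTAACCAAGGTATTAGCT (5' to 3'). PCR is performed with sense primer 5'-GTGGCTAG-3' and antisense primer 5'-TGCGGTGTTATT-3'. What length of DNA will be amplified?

The forward primer matches the template at positions 89–96.
The reverse primer's reverse complement is AATAACACCGCA, which matches the template at positions 126–137.
The product runs from position 89 to position 137, so its length is 137 − 89 + 1 = 49 bp.

49 bp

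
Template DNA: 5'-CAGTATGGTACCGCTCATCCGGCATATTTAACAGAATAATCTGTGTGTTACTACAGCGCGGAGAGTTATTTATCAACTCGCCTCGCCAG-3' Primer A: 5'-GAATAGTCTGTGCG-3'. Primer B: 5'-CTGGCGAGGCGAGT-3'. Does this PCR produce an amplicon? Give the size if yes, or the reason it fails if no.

No product — primer A has no binding site in the template.

Primer A (GAATAGTCTGTGCG) does not match the top strand, and its reverse complement CGCACAGACTATTC does not match either.
With no annealing site for primer A, no amplification occurs.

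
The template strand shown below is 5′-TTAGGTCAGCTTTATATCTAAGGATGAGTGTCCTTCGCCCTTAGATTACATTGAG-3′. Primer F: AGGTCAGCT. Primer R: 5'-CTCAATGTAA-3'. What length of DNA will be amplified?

53 bp

Forward primer AGGTCAGCT is found on the top strand at positions 3–11.
Reverse complement of the reverse primer: TTACATTGAG. This occurs on the top strand at positions 46–55.
Product length = (reverse-primer end) − (forward-primer start) + 1 = 55 − 3 + 1 = 53 bp.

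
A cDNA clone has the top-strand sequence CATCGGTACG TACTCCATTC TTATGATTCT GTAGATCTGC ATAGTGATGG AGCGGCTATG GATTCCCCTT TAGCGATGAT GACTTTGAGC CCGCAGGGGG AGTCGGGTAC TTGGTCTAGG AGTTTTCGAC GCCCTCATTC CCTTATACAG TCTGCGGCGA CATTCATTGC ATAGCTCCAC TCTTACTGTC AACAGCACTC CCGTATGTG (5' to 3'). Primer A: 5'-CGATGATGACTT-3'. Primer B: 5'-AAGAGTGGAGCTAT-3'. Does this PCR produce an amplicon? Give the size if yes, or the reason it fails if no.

Yes — a 111 bp product.

Primer A (CGATGATGACTT) matches the top strand at positions 74–85; it acts as a forward primer.
Primer B's reverse complement is ATAGCTCCACTCTT, matching the top strand at positions 171–184; it acts as a reverse primer.
The 3' ends face each other across positions 74–184, giving a 111 bp product.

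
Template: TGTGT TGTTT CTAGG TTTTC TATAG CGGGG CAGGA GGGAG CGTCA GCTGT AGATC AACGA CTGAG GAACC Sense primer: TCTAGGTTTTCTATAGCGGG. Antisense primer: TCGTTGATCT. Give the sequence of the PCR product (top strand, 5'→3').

5'-TCTAGGTTTTCTATAGCGGGGCAGGAGGGAGCGTCAGCTGTAGATCAACGA-3'

Scanning the template, TCTAGGTTTTCTATAGCGGG occurs at positions 10–29; this primer anneals to the bottom strand there with its 3' end pointing downstream.
Taking the reverse complement of TCGTTGATCT gives AGATCAACGA, found at positions 51–60 on the template; the primer anneals here to the top strand with its 3' end pointing upstream.
The product is the template from position 10 through 60 (51 bp).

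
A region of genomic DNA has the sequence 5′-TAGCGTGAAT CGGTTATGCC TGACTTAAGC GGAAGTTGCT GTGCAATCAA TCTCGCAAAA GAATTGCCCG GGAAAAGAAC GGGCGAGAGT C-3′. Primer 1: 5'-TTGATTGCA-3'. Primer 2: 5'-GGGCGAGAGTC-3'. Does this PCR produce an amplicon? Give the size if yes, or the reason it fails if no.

No product — the primers' 3' ends point away from each other.

Primer 1 (TTGATTGCA) has reverse complement TGCAATCAA, which matches the top strand at positions 42–50; primer 1 anneals to the top strand there with its 3' end pointing upstream toward position 42.
Primer 2 (GGGCGAGAGTC) matches the top strand directly at positions 81–91; it anneals to the bottom strand with its 3' end pointing downstream toward position 91.
The 3' ends diverge (primer 1 extends toward position 1, primer 2 toward position 91), so the primers never converge on a shared product.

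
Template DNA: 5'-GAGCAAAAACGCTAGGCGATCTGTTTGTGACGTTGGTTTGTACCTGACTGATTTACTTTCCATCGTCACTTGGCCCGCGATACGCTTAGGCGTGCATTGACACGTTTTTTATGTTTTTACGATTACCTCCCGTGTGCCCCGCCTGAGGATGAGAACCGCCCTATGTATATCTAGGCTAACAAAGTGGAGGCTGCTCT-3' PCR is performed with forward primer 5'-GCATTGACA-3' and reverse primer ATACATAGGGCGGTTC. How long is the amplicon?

75 bp

Forward primer GCATTGACA is found on the top strand at positions 94–102.
The reverse primer's reverse complement is GAACCGCCCTATGTAT, which matches the template at positions 153–168.
Product length = (reverse-primer end) − (forward-primer start) + 1 = 168 − 94 + 1 = 75 bp.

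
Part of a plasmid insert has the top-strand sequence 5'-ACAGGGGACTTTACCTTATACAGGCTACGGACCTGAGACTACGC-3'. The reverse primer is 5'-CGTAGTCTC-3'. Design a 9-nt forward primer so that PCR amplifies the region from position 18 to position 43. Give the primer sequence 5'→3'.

5'-ATACAGGCT-3'

The reverse primer's reverse complement GAGACTACG matches the template at positions 35–43; the product starts at position 18.
The forward primer is identical to the top strand over positions 18–26: ATACAGGCT.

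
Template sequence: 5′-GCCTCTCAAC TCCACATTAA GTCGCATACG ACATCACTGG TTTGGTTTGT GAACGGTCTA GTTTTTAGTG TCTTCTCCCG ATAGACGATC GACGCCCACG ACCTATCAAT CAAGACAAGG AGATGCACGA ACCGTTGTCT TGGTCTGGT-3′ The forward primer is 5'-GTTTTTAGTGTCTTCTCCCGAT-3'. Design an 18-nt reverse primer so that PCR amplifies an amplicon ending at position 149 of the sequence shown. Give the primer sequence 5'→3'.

The forward primer binds at positions 61–82; the product's 3' end on the top strand is position 149.
The reverse primer anneals to the top strand over positions 132–149, i.e. to CCGTTGTCTTGGTCTGGT.
Its sequence written 5'→3' is the reverse complement: ACCAGACCAAGACAACGG.

5'-ACCAGACCAAGACAACGG-3'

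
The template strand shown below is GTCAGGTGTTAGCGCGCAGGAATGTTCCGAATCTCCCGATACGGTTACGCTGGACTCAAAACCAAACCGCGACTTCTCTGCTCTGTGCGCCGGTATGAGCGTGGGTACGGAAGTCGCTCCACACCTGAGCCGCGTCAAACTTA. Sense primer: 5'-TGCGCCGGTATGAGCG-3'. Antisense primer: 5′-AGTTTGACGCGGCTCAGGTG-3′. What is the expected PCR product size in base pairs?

Scanning the template, TGCGCCGGTATGAGCG occurs at positions 86–101; this primer anneals to the bottom strand there with its 3' end pointing downstream.
Taking the reverse complement of AGTTTGACGCGGCTCAGGTG gives CACCTGAGCCGCGTCAAACT, found at positions 122–141 on the template; the primer anneals here to the top strand with its 3' end pointing upstream.
Product length = (reverse-primer end) − (forward-primer start) + 1 = 141 − 86 + 1 = 56 bp.

56 bp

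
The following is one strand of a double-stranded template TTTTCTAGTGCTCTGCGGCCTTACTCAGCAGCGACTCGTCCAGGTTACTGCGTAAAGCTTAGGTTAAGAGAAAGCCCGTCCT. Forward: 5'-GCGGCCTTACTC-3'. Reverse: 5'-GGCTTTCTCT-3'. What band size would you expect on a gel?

Forward primer GCGGCCTTACTC is found on the top strand at positions 15–26.
Reverse complement of the reverse primer: AGAGAAAGCC. This occurs on the top strand at positions 67–76.
Product length = (reverse-primer end) − (forward-primer start) + 1 = 76 − 15 + 1 = 62 bp.

62 bp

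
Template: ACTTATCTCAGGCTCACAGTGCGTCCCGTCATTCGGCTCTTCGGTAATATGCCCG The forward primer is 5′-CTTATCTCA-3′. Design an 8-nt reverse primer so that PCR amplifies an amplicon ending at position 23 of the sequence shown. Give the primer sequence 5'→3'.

The forward primer binds at positions 2–10; the product's 3' end on the top strand is position 23.
The reverse primer anneals to the top strand over positions 16–23, i.e. to ACAGTGCG.
Its sequence written 5'→3' is the reverse complement: CGCACTGT.

5'-CGCACTGT-3'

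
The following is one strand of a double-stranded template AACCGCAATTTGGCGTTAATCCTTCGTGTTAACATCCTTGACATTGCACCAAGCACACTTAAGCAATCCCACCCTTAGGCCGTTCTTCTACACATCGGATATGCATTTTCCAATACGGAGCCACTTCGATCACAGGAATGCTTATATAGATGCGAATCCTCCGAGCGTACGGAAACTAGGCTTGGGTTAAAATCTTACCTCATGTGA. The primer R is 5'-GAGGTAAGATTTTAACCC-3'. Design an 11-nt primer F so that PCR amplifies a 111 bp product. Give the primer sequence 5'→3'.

The reverse primer's reverse complement GGGTTAAAATCTTACCTC matches the template at positions 184–201, so the product ends at position 201.
A 111 bp product then starts at position 201 − 111 + 1 = 91.
The forward primer is identical to the top strand there: CACATCGGATA.

5'-CACATCGGATA-3'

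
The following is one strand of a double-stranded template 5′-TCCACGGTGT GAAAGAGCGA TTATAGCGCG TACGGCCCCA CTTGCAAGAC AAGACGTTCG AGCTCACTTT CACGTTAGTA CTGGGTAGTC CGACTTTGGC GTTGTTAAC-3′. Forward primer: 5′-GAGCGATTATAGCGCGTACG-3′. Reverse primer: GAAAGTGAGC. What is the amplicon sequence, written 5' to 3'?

5'-GAGCGATTATAGCGCGTACGGCCCCACTTGCAAGACAAGACGTTCGAGCTCACTTTC-3'

The forward primer matches the template at positions 15–34.
The reverse primer's reverse complement is GCTCACTTTC, which matches the template at positions 62–71.
The product is the template from position 15 through 71 (57 bp).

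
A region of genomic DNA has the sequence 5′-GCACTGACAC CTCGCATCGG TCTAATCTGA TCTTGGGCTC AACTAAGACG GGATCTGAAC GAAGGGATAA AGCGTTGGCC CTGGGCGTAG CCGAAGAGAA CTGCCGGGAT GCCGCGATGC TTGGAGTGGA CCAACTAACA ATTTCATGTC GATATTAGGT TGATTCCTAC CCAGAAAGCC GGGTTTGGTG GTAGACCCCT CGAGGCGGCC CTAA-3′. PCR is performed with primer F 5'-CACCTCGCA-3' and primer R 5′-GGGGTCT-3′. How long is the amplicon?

The forward primer matches the template at positions 8–16.
Reverse complement of the reverse primer: AGACCCC. This occurs on the top strand at positions 193–199.
The product runs from position 8 to position 199, so its length is 199 − 8 + 1 = 192 bp.

192 bp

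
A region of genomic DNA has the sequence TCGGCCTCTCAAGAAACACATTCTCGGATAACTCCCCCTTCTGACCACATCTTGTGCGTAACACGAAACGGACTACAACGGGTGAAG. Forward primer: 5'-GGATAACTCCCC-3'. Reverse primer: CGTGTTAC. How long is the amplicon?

Forward primer GGATAACTCCCC is found on the top strand at positions 26–37.
The reverse primer's reverse complement is GTAACACG, which matches the template at positions 58–65.
Amplicon spans positions 26–65: 40 bp.

40 bp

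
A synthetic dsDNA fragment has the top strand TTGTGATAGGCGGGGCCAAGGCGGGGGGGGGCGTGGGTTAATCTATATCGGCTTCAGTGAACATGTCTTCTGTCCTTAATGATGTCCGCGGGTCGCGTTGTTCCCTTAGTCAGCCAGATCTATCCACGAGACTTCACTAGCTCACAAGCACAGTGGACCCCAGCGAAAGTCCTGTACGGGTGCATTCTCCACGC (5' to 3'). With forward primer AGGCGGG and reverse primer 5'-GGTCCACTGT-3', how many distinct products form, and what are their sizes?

Two products: 152 bp, 141 bp

The forward primer AGGCGGG matches the top strand at positions 8–14, 19–25.
The reverse primer's reverse complement is ACAGTGGACC, matching at positions 150–159.
Each forward site pairs with the reverse site to give a product ending at position 159: sizes 152, 141 bp.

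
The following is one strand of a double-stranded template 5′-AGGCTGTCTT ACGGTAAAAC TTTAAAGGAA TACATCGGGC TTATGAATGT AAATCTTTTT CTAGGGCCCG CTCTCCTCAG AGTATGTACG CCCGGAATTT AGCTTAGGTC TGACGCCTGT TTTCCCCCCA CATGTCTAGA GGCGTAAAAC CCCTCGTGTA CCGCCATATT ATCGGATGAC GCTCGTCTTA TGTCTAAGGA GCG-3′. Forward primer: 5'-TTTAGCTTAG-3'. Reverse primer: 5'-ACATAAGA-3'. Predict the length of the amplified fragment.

96 bp

Scanning the template, TTTAGCTTAG occurs at positions 98–107; this primer anneals to the bottom strand there with its 3' end pointing downstream.
Taking the reverse complement of ACATAAGA gives TCTTATGT, found at positions 186–193 on the template; the primer anneals here to the top strand with its 3' end pointing upstream.
Amplicon spans positions 98–193: 96 bp.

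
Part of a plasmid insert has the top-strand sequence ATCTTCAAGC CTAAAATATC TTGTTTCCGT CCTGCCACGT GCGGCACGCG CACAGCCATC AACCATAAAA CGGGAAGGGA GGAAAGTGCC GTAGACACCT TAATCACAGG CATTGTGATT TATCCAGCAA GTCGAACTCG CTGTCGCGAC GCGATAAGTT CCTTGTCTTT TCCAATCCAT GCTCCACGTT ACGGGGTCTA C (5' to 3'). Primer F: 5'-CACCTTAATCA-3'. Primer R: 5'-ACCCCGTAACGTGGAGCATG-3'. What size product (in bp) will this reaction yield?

The forward primer matches the template at positions 96–106.
Reverse complement of the reverse primer: CATGCTCCACGTTACGGGGT. This occurs on the top strand at positions 178–197.
Amplicon spans positions 96–197: 102 bp.

102 bp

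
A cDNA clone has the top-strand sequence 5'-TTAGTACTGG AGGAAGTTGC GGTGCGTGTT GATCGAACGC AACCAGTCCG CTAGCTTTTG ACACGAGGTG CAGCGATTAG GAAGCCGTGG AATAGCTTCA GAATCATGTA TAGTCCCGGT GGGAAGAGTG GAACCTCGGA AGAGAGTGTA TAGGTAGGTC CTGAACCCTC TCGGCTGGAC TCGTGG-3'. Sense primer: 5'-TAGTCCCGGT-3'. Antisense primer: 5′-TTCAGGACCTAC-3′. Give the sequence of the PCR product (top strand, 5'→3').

The forward primer matches the template at positions 111–120.
Taking the reverse complement of TTCAGGACCTAC gives GTAGGTCCTGAA, found at positions 154–165 on the template; the primer anneals here to the top strand with its 3' end pointing upstream.
The product is the template from position 111 through 165 (55 bp).

5'-TAGTCCCGGTGGGAAGAGTGGAACCTCGGAAGAGAGTGTATAGGTAGGTCCTGAA-3'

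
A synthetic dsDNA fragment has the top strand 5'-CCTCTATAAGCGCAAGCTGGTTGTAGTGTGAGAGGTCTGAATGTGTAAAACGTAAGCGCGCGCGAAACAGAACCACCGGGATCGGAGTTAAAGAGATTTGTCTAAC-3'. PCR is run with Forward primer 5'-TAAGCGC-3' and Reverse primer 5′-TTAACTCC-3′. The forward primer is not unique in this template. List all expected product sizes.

The forward primer TAAGCGC matches the top strand at positions 7–13, 53–59.
The reverse primer's reverse complement is GGAGTTAA, matching at positions 84–91.
Each forward site pairs with the reverse site to give a product ending at position 91: sizes 85, 39 bp.

85 bp, 39 bp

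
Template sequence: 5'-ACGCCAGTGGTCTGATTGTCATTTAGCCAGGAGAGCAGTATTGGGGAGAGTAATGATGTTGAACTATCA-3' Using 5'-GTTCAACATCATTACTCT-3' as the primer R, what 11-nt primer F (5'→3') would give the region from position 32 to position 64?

The reverse primer's reverse complement AGAGTAATGATGTTGAAC matches the template at positions 47–64; the product starts at position 32.
The forward primer is identical to the top strand over positions 32–42: AGAGCAGTATT.

5'-AGAGCAGTATT-3'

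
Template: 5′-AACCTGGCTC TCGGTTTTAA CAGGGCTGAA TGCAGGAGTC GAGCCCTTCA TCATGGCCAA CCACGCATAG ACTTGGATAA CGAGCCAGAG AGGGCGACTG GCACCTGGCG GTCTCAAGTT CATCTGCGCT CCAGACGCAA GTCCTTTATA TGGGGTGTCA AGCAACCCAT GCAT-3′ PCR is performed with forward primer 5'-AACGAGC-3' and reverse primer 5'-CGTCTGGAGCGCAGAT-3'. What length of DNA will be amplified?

Scanning the template, AACGAGC occurs at positions 79–85; this primer anneals to the bottom strand there with its 3' end pointing downstream.
Taking the reverse complement of CGTCTGGAGCGCAGAT gives ATCTGCGCTCCAGACG, found at positions 122–137 on the template; the primer anneals here to the top strand with its 3' end pointing upstream.
The product runs from position 79 to position 137, so its length is 137 − 79 + 1 = 59 bp.

59 bp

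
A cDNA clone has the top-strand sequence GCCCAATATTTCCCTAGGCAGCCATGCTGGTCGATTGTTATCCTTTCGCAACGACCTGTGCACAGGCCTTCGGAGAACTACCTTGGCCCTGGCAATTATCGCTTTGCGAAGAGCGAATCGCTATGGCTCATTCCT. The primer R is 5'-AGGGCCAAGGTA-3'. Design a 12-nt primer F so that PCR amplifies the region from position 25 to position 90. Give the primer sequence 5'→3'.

5'-TGCTGGTCGATT-3'

The reverse primer's reverse complement TACCTTGGCCCT matches the template at positions 79–90; the product starts at position 25.
The forward primer is identical to the top strand over positions 25–36: TGCTGGTCGATT.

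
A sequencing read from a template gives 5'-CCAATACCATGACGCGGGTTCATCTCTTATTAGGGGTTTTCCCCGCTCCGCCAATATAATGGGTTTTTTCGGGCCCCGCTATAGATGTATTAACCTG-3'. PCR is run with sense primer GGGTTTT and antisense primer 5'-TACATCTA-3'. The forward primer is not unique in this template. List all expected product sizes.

56 bp, 29 bp

The forward primer GGGTTTT matches the top strand at positions 34–40, 61–67.
The reverse primer's reverse complement is TAGATGTA, matching at positions 82–89.
Each forward site pairs with the reverse site to give a product ending at position 89: sizes 56, 29 bp.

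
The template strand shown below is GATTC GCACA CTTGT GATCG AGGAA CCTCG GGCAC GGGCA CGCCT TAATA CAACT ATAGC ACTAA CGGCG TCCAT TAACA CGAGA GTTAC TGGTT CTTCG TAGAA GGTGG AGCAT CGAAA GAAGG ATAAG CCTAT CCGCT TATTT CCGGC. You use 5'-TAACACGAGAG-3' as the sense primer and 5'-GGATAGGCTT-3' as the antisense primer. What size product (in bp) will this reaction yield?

The forward primer matches the template at positions 76–86.
The reverse primer's reverse complement is AAGCCTATCC, which matches the template at positions 128–137.
Product length = (reverse-primer end) − (forward-primer start) + 1 = 137 − 76 + 1 = 62 bp.

62 bp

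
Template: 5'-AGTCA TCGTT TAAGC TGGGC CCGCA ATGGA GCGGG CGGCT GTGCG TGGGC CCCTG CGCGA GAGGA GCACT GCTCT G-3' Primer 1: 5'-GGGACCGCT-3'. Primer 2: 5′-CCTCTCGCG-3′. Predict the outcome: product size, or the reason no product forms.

Primer 1 (GGGACCGCT) does not match the top strand, and its reverse complement AGCGGTCCC does not match either.
With no annealing site for primer 1, no amplification occurs.

No product — primer 1 has no binding site in the template.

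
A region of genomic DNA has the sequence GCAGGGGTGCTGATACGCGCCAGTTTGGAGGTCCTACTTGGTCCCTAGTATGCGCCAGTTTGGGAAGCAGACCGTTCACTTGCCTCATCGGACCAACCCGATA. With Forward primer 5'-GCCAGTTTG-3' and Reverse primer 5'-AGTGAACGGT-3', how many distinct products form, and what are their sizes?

Two products: 62 bp, 27 bp

The forward primer GCCAGTTTG matches the top strand at positions 19–27, 54–62.
The reverse primer's reverse complement is ACCGTTCACT, matching at positions 71–80.
Each forward site pairs with the reverse site to give a product ending at position 80: sizes 62, 27 bp.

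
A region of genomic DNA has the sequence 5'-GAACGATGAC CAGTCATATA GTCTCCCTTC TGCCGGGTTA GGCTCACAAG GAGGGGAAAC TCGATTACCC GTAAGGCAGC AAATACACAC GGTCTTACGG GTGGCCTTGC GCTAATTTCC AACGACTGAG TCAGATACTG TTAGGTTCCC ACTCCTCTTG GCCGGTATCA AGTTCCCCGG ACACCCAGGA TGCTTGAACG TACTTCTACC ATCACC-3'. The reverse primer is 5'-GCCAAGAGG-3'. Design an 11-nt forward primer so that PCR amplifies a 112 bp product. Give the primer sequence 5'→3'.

The reverse primer's reverse complement CCTCTTGGC matches the template at positions 154–162, so the product ends at position 162.
A 112 bp product then starts at position 162 − 112 + 1 = 51.
The forward primer is identical to the top strand there: GAGGGGAAACT.

5'-GAGGGGAAACT-3'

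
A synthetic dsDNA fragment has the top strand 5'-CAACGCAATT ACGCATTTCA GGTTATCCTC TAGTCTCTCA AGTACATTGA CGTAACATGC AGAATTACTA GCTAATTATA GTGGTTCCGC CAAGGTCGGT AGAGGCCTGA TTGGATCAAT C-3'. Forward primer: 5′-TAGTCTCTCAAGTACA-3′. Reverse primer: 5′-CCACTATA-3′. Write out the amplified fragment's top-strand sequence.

The forward primer matches the template at positions 31–46.
Reverse complement of the reverse primer: TATAGTGG. This occurs on the top strand at positions 77–84.
The product is the template from position 31 through 84 (54 bp).

5'-TAGTCTCTCAAGTACATTGACGTAACATGCAGAATTACTAGCTAATTATAGTGG-3'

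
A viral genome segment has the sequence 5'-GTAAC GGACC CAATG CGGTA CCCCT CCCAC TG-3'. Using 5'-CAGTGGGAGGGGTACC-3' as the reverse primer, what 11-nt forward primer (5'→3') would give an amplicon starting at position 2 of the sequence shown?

The reverse primer's reverse complement GGTACCCCTCCCACTG matches the template at positions 17–32; the product starts at position 2.
The forward primer is identical to the top strand over positions 2–12: TAACGGACCCA.

5'-TAACGGACCCA-3'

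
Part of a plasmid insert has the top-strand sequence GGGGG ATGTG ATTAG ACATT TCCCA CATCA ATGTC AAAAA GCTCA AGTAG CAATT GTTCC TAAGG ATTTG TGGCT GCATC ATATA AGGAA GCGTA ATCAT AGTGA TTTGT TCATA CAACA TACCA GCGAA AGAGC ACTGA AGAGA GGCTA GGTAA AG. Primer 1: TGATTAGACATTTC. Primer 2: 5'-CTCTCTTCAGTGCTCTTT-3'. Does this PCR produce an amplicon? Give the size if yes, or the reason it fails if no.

Yes — a 138 bp product.

Primer 1 (TGATTAGACATTTC) matches the top strand at positions 9–22; it acts as a forward primer.
Primer 2's reverse complement is AAAGAGCACTGAAGAGAG, matching the top strand at positions 129–146; it acts as a reverse primer.
The 3' ends face each other across positions 9–146, giving a 138 bp product.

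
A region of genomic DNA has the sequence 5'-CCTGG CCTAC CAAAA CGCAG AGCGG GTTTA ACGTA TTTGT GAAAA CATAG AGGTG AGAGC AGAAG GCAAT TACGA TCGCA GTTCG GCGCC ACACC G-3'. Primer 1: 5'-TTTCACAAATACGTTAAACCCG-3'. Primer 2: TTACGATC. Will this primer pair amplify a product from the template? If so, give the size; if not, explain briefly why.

Primer 1 (TTTCACAAATACGTTAAACCCG) has reverse complement CGGGTTTAACGTATTTGTGAAA, which matches the top strand at positions 23–44; primer 1 anneals to the top strand there with its 3' end pointing upstream toward position 23.
Primer 2 (TTACGATC) matches the top strand directly at positions 70–77; it anneals to the bottom strand with its 3' end pointing downstream toward position 77.
The 3' ends diverge (primer 1 extends toward position 1, primer 2 toward position 96), so the primers never converge on a shared product.

No product — the primers' 3' ends point away from each other.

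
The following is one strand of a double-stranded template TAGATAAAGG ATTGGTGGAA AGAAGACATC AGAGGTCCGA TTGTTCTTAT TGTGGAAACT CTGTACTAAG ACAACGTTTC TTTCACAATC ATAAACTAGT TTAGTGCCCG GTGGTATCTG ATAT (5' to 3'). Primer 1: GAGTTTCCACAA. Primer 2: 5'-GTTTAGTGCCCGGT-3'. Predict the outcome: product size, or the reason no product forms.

Primer 1 (GAGTTTCCACAA) has reverse complement TTGTGGAAACTC, which matches the top strand at positions 50–61; primer 1 anneals to the top strand there with its 3' end pointing upstream toward position 50.
Primer 2 (GTTTAGTGCCCGGT) matches the top strand directly at positions 99–112; it anneals to the bottom strand with its 3' end pointing downstream toward position 112.
The 3' ends diverge (primer 1 extends toward position 1, primer 2 toward position 124), so the primers never converge on a shared product.

No product — the primers' 3' ends point away from each other.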